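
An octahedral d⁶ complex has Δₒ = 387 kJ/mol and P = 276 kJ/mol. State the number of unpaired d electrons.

With Δₒ > P the complex is low-spin.
Filling d⁶ accordingly: t2g^6 e_g^0.
Unpaired electrons: 0.

0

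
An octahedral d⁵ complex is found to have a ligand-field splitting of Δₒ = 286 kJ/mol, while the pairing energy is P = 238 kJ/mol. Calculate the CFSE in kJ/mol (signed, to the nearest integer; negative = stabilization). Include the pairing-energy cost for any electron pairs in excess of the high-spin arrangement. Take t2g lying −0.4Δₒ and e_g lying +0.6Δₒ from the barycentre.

-96

Δₒ > P, so pairing is preferred: the ground state is low-spin.
Filling d⁵ accordingly: t2g^5 e_g^0.
Orbital CFSE = -2.0Δₒ = -2.0 × 286 = -572 kJ/mol.
Excess pairs vs high-spin: 2 − 0 = 2; pairing cost = +476 kJ/mol.
Net CFSE = -572 + 476 = -96 kJ/mol.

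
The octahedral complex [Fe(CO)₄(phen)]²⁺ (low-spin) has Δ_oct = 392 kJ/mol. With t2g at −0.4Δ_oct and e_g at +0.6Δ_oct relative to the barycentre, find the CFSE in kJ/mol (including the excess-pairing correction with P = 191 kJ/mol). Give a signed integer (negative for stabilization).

-559

Ligand charges: 4×(+0) from CO and 1×(+0) from phen sum to +0; with overall charge +2, Fe is +2.
Fe²⁺: group 8, so d-count = 8 − 2 = 6.
Configuration: t2g^6 e_g^0.
CFSE(orbital) = 6×(-0.4Δ_oct) + 0×(0.6Δ_oct) = -2.4Δ_oct; with Δ_oct = 392 kJ/mol that is -941 kJ/mol.
Relative to high-spin t2g^4 e_g^2 (1 paired), the low-spin configuration has 2 additional pairs, contributing +2 × 191 = +382 kJ/mol.
Overall CFSE = -941 + 382 = -559 kJ/mol.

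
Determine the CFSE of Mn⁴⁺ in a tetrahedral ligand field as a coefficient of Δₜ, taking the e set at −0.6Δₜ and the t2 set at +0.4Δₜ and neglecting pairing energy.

Mn is in group 7, so Mn⁴⁺ is d³ (7 − 4 = 3).
Tetrahedral fields are weak (Δₜ ≈ 4/9 Δₒ), so electrons fill high-spin.
Configuration: e^2 t2^1.
CFSE = 2(-0.6Δₜ) + 1(0.4Δₜ) = -1.2Δₜ + 0.4Δₜ = -0.8Δₜ.

-0.8 Δₜ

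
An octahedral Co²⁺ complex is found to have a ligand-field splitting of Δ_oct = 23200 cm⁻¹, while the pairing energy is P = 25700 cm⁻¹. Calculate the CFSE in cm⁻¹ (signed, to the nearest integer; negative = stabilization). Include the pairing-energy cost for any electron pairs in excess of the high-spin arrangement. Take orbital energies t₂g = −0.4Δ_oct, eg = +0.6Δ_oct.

-18560

Co sits in group 9; removing 2 electrons leaves Co²⁺ with 9 − 2 = 7 d electrons.
Here Δ_oct < P (23200 < 25700), so the high-spin state is favoured.
That gives t₂g⁵ eg².
Orbital CFSE = -0.8Δ_oct = -0.8 × 23200 = -18560 cm⁻¹.
High-spin has no excess pairs, so no pairing correction applies.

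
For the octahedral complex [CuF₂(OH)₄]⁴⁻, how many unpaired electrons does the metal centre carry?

1

Ligand charges: 2×(-1) from F⁻ and 4×(-1) from OH⁻ sum to -6; with overall charge -4, Cu is +2.
Group 11 minus oxidation state +2 gives a d⁹ configuration for Cu²⁺.
Configuration: t2g^6 e_g^3, giving 1 unpaired electron.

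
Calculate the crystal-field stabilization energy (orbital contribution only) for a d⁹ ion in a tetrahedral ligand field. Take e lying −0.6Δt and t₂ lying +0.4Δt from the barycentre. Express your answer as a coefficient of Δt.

Tetrahedral splitting is small, so the complex is high-spin.
Configuration: e⁴ t₂⁵.
CFSE = 4(-0.6Δt) + 5(0.4Δt) = -2.4Δt + 2.0Δt = -0.4Δt.

-0.4 Δt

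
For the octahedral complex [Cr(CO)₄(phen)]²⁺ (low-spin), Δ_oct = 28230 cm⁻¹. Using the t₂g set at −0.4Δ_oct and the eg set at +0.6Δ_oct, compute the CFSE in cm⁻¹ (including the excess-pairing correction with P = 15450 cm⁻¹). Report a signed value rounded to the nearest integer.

-29718

Ligand charges: 4×(+0) from CO and 1×(+0) from phen sum to +0; with overall charge +2, Cr is +2.
Group 6 minus oxidation state +2 gives a d⁴ configuration for Cr²⁺.
Configuration: t₂g⁴ eg⁰.
CFSE(orbital) = 4×(-0.4Δ_oct) + 0×(0.6Δ_oct) = -1.6Δ_oct; with Δ_oct = 28230 cm⁻¹ that is -45168 cm⁻¹.
Pairing penalty: 1 pair vs 0 in the high-spin reference → 1 extra × P = 15450 cm⁻¹.
Overall CFSE = -45168 + 15450 = -29718 cm⁻¹.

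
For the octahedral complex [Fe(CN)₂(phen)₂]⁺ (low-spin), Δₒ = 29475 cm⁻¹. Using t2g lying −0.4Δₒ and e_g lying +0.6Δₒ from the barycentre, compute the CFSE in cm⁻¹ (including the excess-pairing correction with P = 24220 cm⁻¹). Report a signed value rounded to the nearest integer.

-10510

Ligand charges: 2×(-1) from CN⁻ and 2×(+0) from phen sum to -2; with overall charge +1, Fe is +3.
Fe sits in group 8; removing 3 electrons leaves Fe³⁺ with 8 − 3 = 5 d electrons.
Configuration: t2g^5 e_g^0.
Orbital CFSE = 5(-0.4) + 0(0.6) = -2.0Δₒ = -2.0 × 29475 = -58950 cm⁻¹.
High-spin d⁵ would be t2g^3 e_g^2 with 0 pairs; low-spin has 2, so 2 excess pairs cost +2P = +48440 cm⁻¹.
Net CFSE = -58950 + 48440 = -10510 cm⁻¹.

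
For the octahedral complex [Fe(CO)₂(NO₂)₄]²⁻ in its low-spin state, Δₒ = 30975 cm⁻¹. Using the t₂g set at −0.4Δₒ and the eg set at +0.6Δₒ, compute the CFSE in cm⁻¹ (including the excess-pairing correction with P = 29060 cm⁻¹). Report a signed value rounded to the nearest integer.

Ligand charges: 2×(+0) from CO and 4×(-1) from NO₂⁻ sum to -4; with overall charge -2, Fe is +2.
Fe²⁺: group 8, so d-count = 8 − 2 = 6.
The d⁶ electrons fill as t₂g⁶ eg⁰.
The orbital stabilization is -2.4Δₒ = -2.4 × 30975 = -74340 cm⁻¹.
High-spin d⁶ would be t₂g⁴ eg² with 1 pair; low-spin has 3, so 2 excess pairs cost +2P = +58120 cm⁻¹.
Combining: -74340 + 58120 = -16220 cm⁻¹.

-16220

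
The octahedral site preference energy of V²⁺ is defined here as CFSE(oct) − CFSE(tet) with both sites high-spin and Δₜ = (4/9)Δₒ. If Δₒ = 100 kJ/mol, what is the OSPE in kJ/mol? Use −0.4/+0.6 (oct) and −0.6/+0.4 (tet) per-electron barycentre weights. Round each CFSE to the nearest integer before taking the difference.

-84

V²⁺: group 5, so d-count = 5 − 2 = 3.
Octahedral high-spin t2g^3 e_g^0: CFSE = -1.2 × 100 = -120 kJ/mol.
In a tetrahedral site the filling is e^2 t2^1: CFSE(tet) = -0.8Δₜ = -0.8 × (4/9)(100) = -36 kJ/mol.
OSPE = CFSE(oct) − CFSE(tet) = -120 − (-36) = -84 kJ/mol.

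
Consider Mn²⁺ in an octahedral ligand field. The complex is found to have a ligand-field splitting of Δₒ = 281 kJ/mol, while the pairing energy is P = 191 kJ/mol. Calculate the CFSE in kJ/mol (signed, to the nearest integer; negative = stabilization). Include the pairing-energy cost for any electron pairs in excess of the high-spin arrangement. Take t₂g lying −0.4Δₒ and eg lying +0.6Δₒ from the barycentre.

Mn is in group 7, so Mn²⁺ is d⁵ (7 − 2 = 5).
Here Δₒ > P (281 > 191), so the low-spin state is favoured.
That gives t₂g⁵ eg⁰.
Orbital CFSE = -2.0Δₒ = -2.0 × 281 = -562 kJ/mol.
Excess pairs vs high-spin: 2 − 0 = 2; pairing cost = +382 kJ/mol.
Net CFSE = -562 + 382 = -180 kJ/mol.

-180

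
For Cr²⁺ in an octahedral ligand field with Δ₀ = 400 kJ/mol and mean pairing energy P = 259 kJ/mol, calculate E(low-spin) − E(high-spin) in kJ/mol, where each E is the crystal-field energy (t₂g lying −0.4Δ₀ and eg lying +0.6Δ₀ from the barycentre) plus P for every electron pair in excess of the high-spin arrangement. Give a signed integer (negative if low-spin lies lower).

Cr²⁺: group 6, so d-count = 6 − 2 = 4.
In the high-spin limit (t₂g³ eg¹) the orbital term is -0.6Δ₀ = -240 kJ/mol, with no excess pairing.
Low-spin t₂g⁴ eg⁰ gives -1.6Δ₀ = -640 kJ/mol, but forming 1 extra pair costs 1P = 259 kJ/mol, so E(LS) = -640 + 259 = -381 kJ/mol.
The difference is -381 − (-240) = -141 kJ/mol, so low-spin lies lower.

-141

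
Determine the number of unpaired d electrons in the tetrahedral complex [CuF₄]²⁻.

Each F⁻ contributes -1; 4 × (-1) = -4. With overall charge -2, Cu is in the +2 oxidation state.
Cu sits in group 11; removing 2 electrons leaves Cu²⁺ with 11 − 2 = 9 d electrons.
Tetrahedral splitting is small, so the complex is high-spin.
Configuration: e⁴ t₂⁵, giving 1 unpaired electron.

1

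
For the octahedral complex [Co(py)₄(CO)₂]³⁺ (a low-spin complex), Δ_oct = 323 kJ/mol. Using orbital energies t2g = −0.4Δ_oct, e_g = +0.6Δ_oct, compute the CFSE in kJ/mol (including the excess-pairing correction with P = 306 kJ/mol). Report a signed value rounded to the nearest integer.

-163

Ligand charges: 4×(+0) from py and 2×(+0) from CO sum to +0; with overall charge +3, Co is +3.
Co³⁺: group 9, so d-count = 9 − 3 = 6.
The d⁶ electrons fill as t2g^6 e_g^0.
Orbital CFSE = 6(-0.4) + 0(0.6) = -2.4Δ_oct = -2.4 × 323 = -775 kJ/mol.
Pairing penalty: 3 pairs vs 1 in the high-spin reference → 2 extra × P = 612 kJ/mol.
Overall CFSE = -775 + 612 = -163 kJ/mol.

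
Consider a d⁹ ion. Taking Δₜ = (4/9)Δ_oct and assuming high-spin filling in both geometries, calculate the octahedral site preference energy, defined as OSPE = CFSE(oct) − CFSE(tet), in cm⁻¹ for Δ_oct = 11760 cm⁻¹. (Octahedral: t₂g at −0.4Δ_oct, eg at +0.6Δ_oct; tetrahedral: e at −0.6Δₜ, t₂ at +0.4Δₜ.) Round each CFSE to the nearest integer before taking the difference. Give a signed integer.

-4965

In an octahedral site d⁹ (HS) is t2g^6 e_g^3, giving CFSE(oct) = -0.6Δ_oct = -7056 cm⁻¹.
Tetrahedral: e^4 t2^5, CFSE = 4(−0.6) + 5(+0.4) = -0.4Δₜ = -0.4 × (4/9) × 11760 = -2091 cm⁻¹.
OSPE = CFSE(oct) − CFSE(tet) = -7056 − (-2091) = -4965 cm⁻¹.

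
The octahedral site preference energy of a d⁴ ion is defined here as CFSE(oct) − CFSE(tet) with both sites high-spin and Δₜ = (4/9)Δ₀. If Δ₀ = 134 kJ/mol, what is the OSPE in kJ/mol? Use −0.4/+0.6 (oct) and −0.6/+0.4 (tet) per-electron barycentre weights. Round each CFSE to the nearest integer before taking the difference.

Octahedral high-spin t₂g³ eg¹: CFSE = -0.6 × 134 = -80 kJ/mol.
Tetrahedral e² t₂² gives -0.4Δₜ = -0.4 × (4/9) × 134 = -24 kJ/mol.
OSPE = CFSE(oct) − CFSE(tet) = -80 − (-24) = -56 kJ/mol.

-56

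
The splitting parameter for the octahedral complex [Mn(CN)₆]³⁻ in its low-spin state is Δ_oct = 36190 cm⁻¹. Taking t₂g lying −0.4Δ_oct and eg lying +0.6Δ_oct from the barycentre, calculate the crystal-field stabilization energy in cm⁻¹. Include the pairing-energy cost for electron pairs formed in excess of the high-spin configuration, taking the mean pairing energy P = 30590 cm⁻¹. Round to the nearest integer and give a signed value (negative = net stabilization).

Each CN⁻ contributes -1; 6 × (-1) = -6. With overall charge -3, Mn is in the +3 oxidation state.
Mn³⁺: group 7, so d-count = 7 − 3 = 4.
The d⁴ electrons fill as t₂g⁴ eg⁰.
CFSE(orbital) = 4×(-0.4Δ_oct) + 0×(0.6Δ_oct) = -1.6Δ_oct; with Δ_oct = 36190 cm⁻¹ that is -57904 cm⁻¹.
Pairing penalty: 1 pair vs 0 in the high-spin reference → 1 extra × P = 30590 cm⁻¹.
Combining: -57904 + 30590 = -27314 cm⁻¹.

-27314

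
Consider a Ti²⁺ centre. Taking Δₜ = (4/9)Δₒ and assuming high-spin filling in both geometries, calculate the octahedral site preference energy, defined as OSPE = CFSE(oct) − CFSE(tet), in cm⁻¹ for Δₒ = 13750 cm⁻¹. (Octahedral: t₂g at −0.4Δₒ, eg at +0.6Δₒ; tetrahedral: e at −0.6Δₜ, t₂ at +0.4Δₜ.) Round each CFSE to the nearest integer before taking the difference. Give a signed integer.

Ti²⁺: group 4, so d-count = 4 − 2 = 2.
Octahedral (high-spin): t2g^2 e_g^0, CFSE = 2(−0.4) + 0(+0.6) = -0.8Δₒ = -0.8 × 13750 = -11000 cm⁻¹.
Tetrahedral e^2 t2^0 gives -1.2Δₜ = -1.2 × (4/9) × 13750 = -7333 cm⁻¹.
Subtracting, OSPE = -11000 − (-7333) = -3667 cm⁻¹.

-3667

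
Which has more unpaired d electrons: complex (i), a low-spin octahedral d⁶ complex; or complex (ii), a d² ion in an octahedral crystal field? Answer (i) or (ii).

(i): t2g^6 e_g^0 → 0 unpaired.
(ii): t₂g² eg⁰ → 2 unpaired.
So (ii) has more unpaired electrons.

(ii)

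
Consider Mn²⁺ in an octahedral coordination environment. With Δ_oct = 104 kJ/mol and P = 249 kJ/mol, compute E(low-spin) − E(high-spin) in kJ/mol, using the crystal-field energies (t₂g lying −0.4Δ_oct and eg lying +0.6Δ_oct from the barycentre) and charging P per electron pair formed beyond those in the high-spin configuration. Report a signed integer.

290

Mn is in group 7, so Mn²⁺ is d⁵ (7 − 2 = 5).
High-spin d⁵ fills as t₂g³ eg² with CFSE 3(−0.4) + 2(+0.6) = 0.0Δ_oct = 0 kJ/mol.
Low-spin t₂g⁵ eg⁰ gives -2.0Δ_oct = -208 kJ/mol, but forming 2 extra pairs costs 2P = 498 kJ/mol, so E(LS) = -208 + 498 = 290 kJ/mol.
The difference is 290 − (0) = 290 kJ/mol, so high-spin lies lower.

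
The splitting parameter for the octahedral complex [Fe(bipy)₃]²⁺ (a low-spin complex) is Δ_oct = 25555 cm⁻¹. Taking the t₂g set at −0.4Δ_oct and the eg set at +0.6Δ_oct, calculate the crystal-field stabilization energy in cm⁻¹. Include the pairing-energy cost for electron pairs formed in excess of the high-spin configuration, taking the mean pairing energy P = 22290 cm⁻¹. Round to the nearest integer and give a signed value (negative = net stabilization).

bipy is neutral, so the +2 overall charge sits on Fe: oxidation state +2.
Group 8 minus oxidation state +2 gives a d⁶ configuration for Fe²⁺.
Configuration: t₂g⁶ eg⁰.
The orbital stabilization is -2.4Δ_oct = -2.4 × 25555 = -61332 cm⁻¹.
Pairing penalty: 3 pairs vs 1 in the high-spin reference → 2 extra × P = 44580 cm⁻¹.
Net CFSE = -61332 + 44580 = -16752 cm⁻¹.

-16752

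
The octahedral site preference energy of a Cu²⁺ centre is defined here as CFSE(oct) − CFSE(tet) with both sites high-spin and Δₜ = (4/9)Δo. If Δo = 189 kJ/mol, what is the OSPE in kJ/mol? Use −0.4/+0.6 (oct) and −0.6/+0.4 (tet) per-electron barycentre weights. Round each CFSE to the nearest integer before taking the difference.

Group 11 minus oxidation state +2 gives a d⁹ configuration for Cu²⁺.
Octahedral high-spin t2g^6 e_g^3: CFSE = -0.6 × 189 = -113 kJ/mol.
In a tetrahedral site the filling is e^4 t2^5: CFSE(tet) = -0.4Δₜ = -0.4 × (4/9)(189) = -34 kJ/mol.
OSPE = -113 − (-34) = -79 kJ/mol.

-79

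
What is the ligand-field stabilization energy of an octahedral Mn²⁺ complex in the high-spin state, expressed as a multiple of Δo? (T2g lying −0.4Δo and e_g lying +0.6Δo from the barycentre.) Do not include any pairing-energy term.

Mn²⁺: group 7, so d-count = 7 − 2 = 5.
Configuration: t2g^3 e_g^2.
CFSE = 3(-0.4Δo) + 2(0.6Δo) = -1.2Δo + 1.2Δo = 0.0Δo.

0.0 Δo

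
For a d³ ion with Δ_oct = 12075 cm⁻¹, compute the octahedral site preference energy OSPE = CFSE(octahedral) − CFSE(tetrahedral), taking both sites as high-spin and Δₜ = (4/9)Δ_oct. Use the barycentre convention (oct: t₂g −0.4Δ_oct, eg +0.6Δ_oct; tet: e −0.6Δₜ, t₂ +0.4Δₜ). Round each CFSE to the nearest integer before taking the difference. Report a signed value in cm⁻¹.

Octahedral (high-spin): t₂g³ eg⁰, CFSE = 3(−0.4) + 0(+0.6) = -1.2Δ_oct = -1.2 × 12075 = -14490 cm⁻¹.
In a tetrahedral site the filling is e² t₂¹: CFSE(tet) = -0.8Δₜ = -0.8 × (4/9)(12075) = -4293 cm⁻¹.
Subtracting, OSPE = -14490 − (-4293) = -10197 cm⁻¹.

-10197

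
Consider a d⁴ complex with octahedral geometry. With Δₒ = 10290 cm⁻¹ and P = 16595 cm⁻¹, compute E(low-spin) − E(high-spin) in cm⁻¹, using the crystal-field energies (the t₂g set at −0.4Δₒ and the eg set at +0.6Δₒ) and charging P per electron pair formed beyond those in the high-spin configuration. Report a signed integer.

High-spin d⁴ fills as t₂g³ eg¹ with CFSE 3(−0.4) + 1(+0.6) = -0.6Δₒ = -6174 cm⁻¹.
Low-spin: t₂g⁴ eg⁰, orbital CFSE = -1.6Δₒ = -16464 cm⁻¹; plus 1 excess pair × P = +16595 cm⁻¹; total 131 cm⁻¹.
The difference is 131 − (-6174) = 6305 cm⁻¹, so high-spin lies lower.

6305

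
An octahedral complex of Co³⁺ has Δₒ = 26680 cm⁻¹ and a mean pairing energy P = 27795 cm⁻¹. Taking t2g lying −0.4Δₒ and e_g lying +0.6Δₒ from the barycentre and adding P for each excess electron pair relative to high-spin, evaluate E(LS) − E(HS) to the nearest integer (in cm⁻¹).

2230

Co is in group 9, so Co³⁺ is d⁶ (9 − 3 = 6).
High-spin d⁶ fills as t2g^4 e_g^2 with CFSE 4(−0.4) + 2(+0.6) = -0.4Δₒ = -10672 cm⁻¹.
Low-spin: t2g^6 e_g^0, orbital CFSE = -2.4Δₒ = -64032 cm⁻¹; plus 2 excess pairs × P = +55590 cm⁻¹; total -8442 cm⁻¹.
E(LS) − E(HS) = -8442 − (-10672) = 2230 cm⁻¹.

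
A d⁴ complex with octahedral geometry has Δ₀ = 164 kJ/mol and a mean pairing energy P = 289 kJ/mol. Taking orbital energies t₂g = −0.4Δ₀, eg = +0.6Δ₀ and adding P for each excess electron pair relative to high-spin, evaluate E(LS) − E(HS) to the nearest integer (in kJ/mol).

High-spin: t₂g³ eg¹, CFSE = -0.6Δ₀ = -98 kJ/mol.
For low-spin the configuration is t₂g⁴ eg⁰: orbital energy -1.6 × 164 = -262 kJ/mol, and 1 additional pair relative to high-spin adds 289 kJ/mol, giving 27 kJ/mol.
E(LS) − E(HS) = 27 − (-98) = 125 kJ/mol.

125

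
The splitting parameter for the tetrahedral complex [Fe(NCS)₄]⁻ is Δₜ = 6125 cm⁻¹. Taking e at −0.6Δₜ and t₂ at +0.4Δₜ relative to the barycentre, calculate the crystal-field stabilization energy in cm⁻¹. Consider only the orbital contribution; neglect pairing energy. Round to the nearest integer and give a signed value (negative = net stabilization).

0

Each NCS⁻ contributes -1; 4 × (-1) = -4. With overall charge -1, Fe is in the +3 oxidation state.
Fe is in group 8, so Fe³⁺ is d⁵ (8 − 3 = 5).
Tetrahedral splitting is small, so the complex is high-spin.
Configuration: e² t₂³.
The orbital stabilization is 0.0Δₜ = 0.0 × 6125 = 0 cm⁻¹.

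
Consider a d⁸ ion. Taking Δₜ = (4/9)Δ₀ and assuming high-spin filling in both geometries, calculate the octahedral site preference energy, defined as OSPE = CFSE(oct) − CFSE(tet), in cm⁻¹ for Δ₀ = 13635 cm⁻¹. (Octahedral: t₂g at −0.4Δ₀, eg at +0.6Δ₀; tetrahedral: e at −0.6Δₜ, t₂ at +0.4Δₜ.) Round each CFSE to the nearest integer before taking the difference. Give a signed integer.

-11514

In an octahedral site d⁸ (HS) is t2g^6 e_g^2, giving CFSE(oct) = -1.2Δ₀ = -16362 cm⁻¹.
Tetrahedral: e^4 t2^4, CFSE = 4(−0.6) + 4(+0.4) = -0.8Δₜ = -0.8 × (4/9) × 13635 = -4848 cm⁻¹.
OSPE = -16362 − (-4848) = -11514 cm⁻¹.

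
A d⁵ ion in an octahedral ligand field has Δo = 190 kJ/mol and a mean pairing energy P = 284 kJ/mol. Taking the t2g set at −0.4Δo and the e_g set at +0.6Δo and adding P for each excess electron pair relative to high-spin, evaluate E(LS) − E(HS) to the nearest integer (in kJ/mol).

In the high-spin limit (t2g^3 e_g^2) the orbital term is 0.0Δo = 0 kJ/mol, with no excess pairing.
Low-spin t2g^5 e_g^0 gives -2.0Δo = -380 kJ/mol, but forming 2 extra pairs costs 2P = 568 kJ/mol, so E(LS) = -380 + 568 = 188 kJ/mol.
Thus E(LS) − E(HS) = 188 kJ/mol.

188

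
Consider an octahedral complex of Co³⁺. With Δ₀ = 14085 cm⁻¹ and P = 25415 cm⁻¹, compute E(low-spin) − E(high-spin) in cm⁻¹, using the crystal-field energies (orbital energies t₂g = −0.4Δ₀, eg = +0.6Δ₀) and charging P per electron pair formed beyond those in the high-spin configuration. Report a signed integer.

Group 9 minus oxidation state +3 gives a d⁶ configuration for Co³⁺.
High-spin d⁶ fills as t₂g⁴ eg² with CFSE 4(−0.4) + 2(+0.6) = -0.4Δ₀ = -5634 cm⁻¹.
For low-spin the configuration is t₂g⁶ eg⁰: orbital energy -2.4 × 14085 = -33804 cm⁻¹, and 2 additional pairs relative to high-spin add 50830 cm⁻¹, giving 17026 cm⁻¹.
The difference is 17026 − (-5634) = 22660 cm⁻¹, so high-spin lies lower.

22660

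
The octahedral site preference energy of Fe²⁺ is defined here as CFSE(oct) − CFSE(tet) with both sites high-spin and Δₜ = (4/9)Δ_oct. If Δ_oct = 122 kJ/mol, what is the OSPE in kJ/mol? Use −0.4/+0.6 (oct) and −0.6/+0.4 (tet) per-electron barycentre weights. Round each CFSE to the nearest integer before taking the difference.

Group 8 minus oxidation state +2 gives a d⁶ configuration for Fe²⁺.
In an octahedral site d⁶ (HS) is t₂g⁴ eg², giving CFSE(oct) = -0.4Δ_oct = -49 kJ/mol.
Tetrahedral e³ t₂³ gives -0.6Δₜ = -0.6 × (4/9) × 122 = -33 kJ/mol.
OSPE = -49 − (-33) = -16 kJ/mol.

-16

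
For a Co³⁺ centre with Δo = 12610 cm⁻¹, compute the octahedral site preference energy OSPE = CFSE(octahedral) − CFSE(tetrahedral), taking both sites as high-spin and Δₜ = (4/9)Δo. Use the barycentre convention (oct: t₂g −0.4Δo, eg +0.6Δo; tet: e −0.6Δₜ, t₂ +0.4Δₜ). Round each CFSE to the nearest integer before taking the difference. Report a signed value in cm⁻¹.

Co is in group 9, so Co³⁺ is d⁶ (9 − 3 = 6).
Octahedral (high-spin): t2g^4 e_g^2, CFSE = 4(−0.4) + 2(+0.6) = -0.4Δo = -0.4 × 12610 = -5044 cm⁻¹.
Tetrahedral e^3 t2^3 gives -0.6Δₜ = -0.6 × (4/9) × 12610 = -3363 cm⁻¹.
Subtracting, OSPE = -5044 − (-3363) = -1681 cm⁻¹.

-1681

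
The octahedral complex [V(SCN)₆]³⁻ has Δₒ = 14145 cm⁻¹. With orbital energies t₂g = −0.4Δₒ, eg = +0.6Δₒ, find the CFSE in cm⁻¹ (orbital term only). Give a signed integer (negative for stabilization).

Each SCN⁻ contributes -1; 6 × (-1) = -6. With overall charge -3, V is in the +3 oxidation state.
Group 5 minus oxidation state +3 gives a d² configuration for V³⁺.
Electron filling gives t₂g² eg⁰.
The orbital stabilization is -0.8Δₒ = -0.8 × 14145 = -11316 cm⁻¹.

-11316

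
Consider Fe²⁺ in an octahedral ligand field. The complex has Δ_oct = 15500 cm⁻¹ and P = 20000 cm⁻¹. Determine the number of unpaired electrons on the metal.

4

Group 8 minus oxidation state +2 gives a d⁶ configuration for Fe²⁺.
Here Δ_oct < P (15500 < 20000), so the high-spin state is favoured.
That gives t₂g⁴ eg².
Unpaired electrons: 4.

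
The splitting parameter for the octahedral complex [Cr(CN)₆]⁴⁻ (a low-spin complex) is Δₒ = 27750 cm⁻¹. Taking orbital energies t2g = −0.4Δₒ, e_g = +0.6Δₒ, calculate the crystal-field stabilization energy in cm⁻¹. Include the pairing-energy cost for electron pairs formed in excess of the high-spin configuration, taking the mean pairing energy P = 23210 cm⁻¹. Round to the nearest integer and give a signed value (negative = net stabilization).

-21190

Each CN⁻ contributes -1; 6 × (-1) = -6. With overall charge -4, Cr is in the +2 oxidation state.
Cr²⁺: group 6, so d-count = 6 − 2 = 4.
Configuration: t2g^4 e_g^0.
CFSE(orbital) = 4×(-0.4Δₒ) + 0×(0.6Δₒ) = -1.6Δₒ; with Δₒ = 27750 cm⁻¹ that is -44400 cm⁻¹.
Pairing penalty: 1 pair vs 0 in the high-spin reference → 1 extra × P = 23210 cm⁻¹.
Combining: -44400 + 23210 = -21190 cm⁻¹.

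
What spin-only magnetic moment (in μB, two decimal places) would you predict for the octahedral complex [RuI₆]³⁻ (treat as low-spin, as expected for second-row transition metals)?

Each I⁻ contributes -1; 6 × (-1) = -6. With overall charge -3, Ru is in the +3 oxidation state.
Ru³⁺: group 8, so d-count = 8 − 3 = 5.
Configuration: t2g^5 e_g^0 → 1 unpaired electron.
μ(spin-only) = √[1(1+2)] = √3 ≈ 1.73 μB.

1.73 μB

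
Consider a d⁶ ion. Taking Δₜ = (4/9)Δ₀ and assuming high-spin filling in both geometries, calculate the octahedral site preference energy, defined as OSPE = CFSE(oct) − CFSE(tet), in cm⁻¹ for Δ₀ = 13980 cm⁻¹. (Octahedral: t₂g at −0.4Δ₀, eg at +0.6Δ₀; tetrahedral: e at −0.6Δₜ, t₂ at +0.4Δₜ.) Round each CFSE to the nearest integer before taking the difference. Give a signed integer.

Octahedral high-spin t2g^4 e_g^2: CFSE = -0.4 × 13980 = -5592 cm⁻¹.
In a tetrahedral site the filling is e^3 t2^3: CFSE(tet) = -0.6Δₜ = -0.6 × (4/9)(13980) = -3728 cm⁻¹.
Subtracting, OSPE = -5592 − (-3728) = -1864 cm⁻¹.

-1864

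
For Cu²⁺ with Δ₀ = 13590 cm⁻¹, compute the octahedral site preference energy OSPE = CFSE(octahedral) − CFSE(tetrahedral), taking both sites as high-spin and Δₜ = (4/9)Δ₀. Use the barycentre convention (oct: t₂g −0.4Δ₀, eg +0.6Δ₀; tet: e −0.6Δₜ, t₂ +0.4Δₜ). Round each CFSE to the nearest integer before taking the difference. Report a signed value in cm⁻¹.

-5738

Cu²⁺: group 11, so d-count = 11 − 2 = 9.
Octahedral high-spin t₂g⁶ eg³: CFSE = -0.6 × 13590 = -8154 cm⁻¹.
Tetrahedral e⁴ t₂⁵ gives -0.4Δₜ = -0.4 × (4/9) × 13590 = -2416 cm⁻¹.
OSPE = CFSE(oct) − CFSE(tet) = -8154 − (-2416) = -5738 cm⁻¹.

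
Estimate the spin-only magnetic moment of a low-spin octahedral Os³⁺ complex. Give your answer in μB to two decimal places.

Os³⁺: group 8, so d-count = 8 − 3 = 5.
Configuration: t2g^5 e_g^0 → 1 unpaired electron.
μ(spin-only) = √[1(1+2)] = √3 ≈ 1.73 μB.

1.73 μB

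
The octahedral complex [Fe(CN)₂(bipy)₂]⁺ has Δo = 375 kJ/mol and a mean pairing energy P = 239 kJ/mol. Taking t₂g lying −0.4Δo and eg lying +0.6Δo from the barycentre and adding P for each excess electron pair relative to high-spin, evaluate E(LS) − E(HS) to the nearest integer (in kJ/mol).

Ligand charges: 2×(-1) from CN⁻ and 2×(+0) from bipy sum to -2; with overall charge +1, Fe is +3.
Fe is in group 8, so Fe³⁺ is d⁵ (8 − 3 = 5).
In the high-spin limit (t₂g³ eg²) the orbital term is 0.0Δo = 0 kJ/mol, with no excess pairing.
For low-spin the configuration is t₂g⁵ eg⁰: orbital energy -2.0 × 375 = -750 kJ/mol, and 2 additional pairs relative to high-spin add 478 kJ/mol, giving -272 kJ/mol.
E(LS) − E(HS) = -272 − (0) = -272 kJ/mol.

-272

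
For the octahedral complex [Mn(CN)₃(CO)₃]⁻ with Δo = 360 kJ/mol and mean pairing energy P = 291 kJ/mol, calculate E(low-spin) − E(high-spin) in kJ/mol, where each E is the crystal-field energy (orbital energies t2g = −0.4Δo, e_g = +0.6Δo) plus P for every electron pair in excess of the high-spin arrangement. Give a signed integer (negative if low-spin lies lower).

Ligand charges: 3×(-1) from CN⁻ and 3×(+0) from CO sum to -3; with overall charge -1, Mn is +2.
Mn is in group 7, so Mn²⁺ is d⁵ (7 − 2 = 5).
High-spin d⁵ fills as t2g^3 e_g^2 with CFSE 3(−0.4) + 2(+0.6) = 0.0Δo = 0 kJ/mol.
Low-spin t2g^5 e_g^0 gives -2.0Δo = -720 kJ/mol, but forming 2 extra pairs costs 2P = 582 kJ/mol, so E(LS) = -720 + 582 = -138 kJ/mol.
Thus E(LS) − E(HS) = -138 kJ/mol.

-138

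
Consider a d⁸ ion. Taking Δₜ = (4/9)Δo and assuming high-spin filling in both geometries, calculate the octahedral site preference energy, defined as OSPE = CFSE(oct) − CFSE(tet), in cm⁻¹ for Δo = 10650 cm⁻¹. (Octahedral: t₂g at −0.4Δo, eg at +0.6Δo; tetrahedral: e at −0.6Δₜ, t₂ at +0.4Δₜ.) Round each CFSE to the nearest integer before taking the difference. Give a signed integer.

Octahedral high-spin t₂g⁶ eg²: CFSE = -1.2 × 10650 = -12780 cm⁻¹.
Tetrahedral: e⁴ t₂⁴, CFSE = 4(−0.6) + 4(+0.4) = -0.8Δₜ = -0.8 × (4/9) × 10650 = -3787 cm⁻¹.
OSPE = -12780 − (-3787) = -8993 cm⁻¹.

-8993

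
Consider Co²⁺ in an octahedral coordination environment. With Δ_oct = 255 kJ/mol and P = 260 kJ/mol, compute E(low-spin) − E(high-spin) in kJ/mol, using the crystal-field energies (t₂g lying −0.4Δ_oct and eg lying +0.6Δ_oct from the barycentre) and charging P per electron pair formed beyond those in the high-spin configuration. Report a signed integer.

5

Co sits in group 9; removing 2 electrons leaves Co²⁺ with 9 − 2 = 7 d electrons.
High-spin d⁷ fills as t₂g⁵ eg² with CFSE 5(−0.4) + 2(+0.6) = -0.8Δ_oct = -204 kJ/mol.
Low-spin: t₂g⁶ eg¹, orbital CFSE = -1.8Δ_oct = -459 kJ/mol; plus 1 excess pair × P = +260 kJ/mol; total -199 kJ/mol.
Thus E(LS) − E(HS) = 5 kJ/mol.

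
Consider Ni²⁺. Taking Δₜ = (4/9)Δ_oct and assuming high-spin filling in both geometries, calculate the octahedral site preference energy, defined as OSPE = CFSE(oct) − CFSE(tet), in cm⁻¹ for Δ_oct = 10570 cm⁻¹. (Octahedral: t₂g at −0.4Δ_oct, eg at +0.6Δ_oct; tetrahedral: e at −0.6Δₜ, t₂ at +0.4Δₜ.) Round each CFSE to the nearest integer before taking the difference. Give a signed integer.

-8926

Group 10 minus oxidation state +2 gives a d⁸ configuration for Ni²⁺.
Octahedral (high-spin): t₂g⁶ eg², CFSE = 6(−0.4) + 2(+0.6) = -1.2Δ_oct = -1.2 × 10570 = -12684 cm⁻¹.
Tetrahedral e⁴ t₂⁴ gives -0.8Δₜ = -0.8 × (4/9) × 10570 = -3758 cm⁻¹.
Subtracting, OSPE = -12684 − (-3758) = -8926 cm⁻¹.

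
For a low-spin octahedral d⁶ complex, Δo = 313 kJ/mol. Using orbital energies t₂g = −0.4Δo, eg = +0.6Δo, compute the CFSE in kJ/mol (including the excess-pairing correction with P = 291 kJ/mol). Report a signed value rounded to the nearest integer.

The d⁶ electrons fill as t₂g⁶ eg⁰.
CFSE(orbital) = 6×(-0.4Δo) + 0×(0.6Δo) = -2.4Δo; with Δo = 313 kJ/mol that is -751 kJ/mol.
High-spin d⁶ would be t₂g⁴ eg² with 1 pair; low-spin has 3, so 2 excess pairs cost +2P = +582 kJ/mol.
Net CFSE = -751 + 582 = -169 kJ/mol.

-169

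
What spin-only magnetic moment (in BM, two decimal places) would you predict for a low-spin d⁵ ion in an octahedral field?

Configuration: t₂g⁵ eg⁰ → 1 unpaired electron.
μ(spin-only) = √[1(1+2)] = √3 ≈ 1.73 BM.

1.73 BM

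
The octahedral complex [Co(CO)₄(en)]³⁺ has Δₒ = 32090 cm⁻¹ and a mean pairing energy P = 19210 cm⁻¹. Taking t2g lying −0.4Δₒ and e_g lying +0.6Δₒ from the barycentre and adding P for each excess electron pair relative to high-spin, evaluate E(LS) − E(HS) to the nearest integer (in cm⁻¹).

Ligand charges: 4×(+0) from CO and 1×(+0) from en sum to +0; with overall charge +3, Co is +3.
Group 9 minus oxidation state +3 gives a d⁶ configuration for Co³⁺.
High-spin: t2g^4 e_g^2, CFSE = -0.4Δₒ = -12836 cm⁻¹.
For low-spin the configuration is t2g^6 e_g^0: orbital energy -2.4 × 32090 = -77016 cm⁻¹, and 2 additional pairs relative to high-spin add 38420 cm⁻¹, giving -38596 cm⁻¹.
E(LS) − E(HS) = -38596 − (-12836) = -25760 cm⁻¹.

-25760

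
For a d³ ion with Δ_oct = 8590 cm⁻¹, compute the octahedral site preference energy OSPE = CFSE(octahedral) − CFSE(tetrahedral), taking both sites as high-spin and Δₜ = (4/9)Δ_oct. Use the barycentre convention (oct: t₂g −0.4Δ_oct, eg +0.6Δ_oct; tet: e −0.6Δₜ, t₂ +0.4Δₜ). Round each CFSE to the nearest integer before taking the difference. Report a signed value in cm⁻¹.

Octahedral high-spin t₂g³ eg⁰: CFSE = -1.2 × 8590 = -10308 cm⁻¹.
Tetrahedral: e² t₂¹, CFSE = 2(−0.6) + 1(+0.4) = -0.8Δₜ = -0.8 × (4/9) × 8590 = -3054 cm⁻¹.
Subtracting, OSPE = -10308 − (-3054) = -7254 cm⁻¹.

-7254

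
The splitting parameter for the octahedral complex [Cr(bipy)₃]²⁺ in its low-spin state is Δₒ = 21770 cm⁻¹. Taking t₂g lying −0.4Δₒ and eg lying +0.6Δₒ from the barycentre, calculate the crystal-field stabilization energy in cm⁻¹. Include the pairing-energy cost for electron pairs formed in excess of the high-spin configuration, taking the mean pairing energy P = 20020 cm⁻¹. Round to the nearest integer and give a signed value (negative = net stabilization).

-14812

bipy is neutral, so the +2 overall charge sits on Cr: oxidation state +2.
Cr is in group 6, so Cr²⁺ is d⁴ (6 − 2 = 4).
Configuration: t₂g⁴ eg⁰.
Orbital CFSE = 4(-0.4) + 0(0.6) = -1.6Δₒ = -1.6 × 21770 = -34832 cm⁻¹.
Relative to high-spin t₂g³ eg¹ (0 paired), the low-spin configuration has 1 additional pair, contributing +1 × 20020 = +20020 cm⁻¹.
Combining: -34832 + 20020 = -14812 cm⁻¹.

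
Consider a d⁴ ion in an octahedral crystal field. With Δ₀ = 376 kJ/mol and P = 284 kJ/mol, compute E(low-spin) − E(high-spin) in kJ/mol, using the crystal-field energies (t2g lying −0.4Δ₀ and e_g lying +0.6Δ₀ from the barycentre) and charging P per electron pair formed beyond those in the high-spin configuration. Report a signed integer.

High-spin d⁴ fills as t2g^3 e_g^1 with CFSE 3(−0.4) + 1(+0.6) = -0.6Δ₀ = -226 kJ/mol.
For low-spin the configuration is t2g^4 e_g^0: orbital energy -1.6 × 376 = -602 kJ/mol, and 1 additional pair relative to high-spin adds 284 kJ/mol, giving -318 kJ/mol.
The difference is -318 − (-226) = -92 kJ/mol, so low-spin lies lower.

-92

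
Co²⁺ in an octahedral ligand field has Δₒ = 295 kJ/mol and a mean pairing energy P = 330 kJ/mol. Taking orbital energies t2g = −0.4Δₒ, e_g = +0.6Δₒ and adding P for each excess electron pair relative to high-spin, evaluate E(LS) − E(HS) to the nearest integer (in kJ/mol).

Co²⁺: group 9, so d-count = 9 − 2 = 7.
High-spin: t2g^5 e_g^2, CFSE = -0.8Δₒ = -236 kJ/mol.
Low-spin: t2g^6 e_g^1, orbital CFSE = -1.8Δₒ = -531 kJ/mol; plus 1 excess pair × P = +330 kJ/mol; total -201 kJ/mol.
E(LS) − E(HS) = -201 − (-236) = 35 kJ/mol.

35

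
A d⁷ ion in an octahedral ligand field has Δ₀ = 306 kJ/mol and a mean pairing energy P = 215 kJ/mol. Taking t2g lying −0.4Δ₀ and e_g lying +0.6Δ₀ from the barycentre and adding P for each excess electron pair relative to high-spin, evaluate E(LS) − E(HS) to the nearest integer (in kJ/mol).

High-spin: t2g^5 e_g^2, CFSE = -0.8Δ₀ = -245 kJ/mol.
For low-spin the configuration is t2g^6 e_g^1: orbital energy -1.8 × 306 = -551 kJ/mol, and 1 additional pair relative to high-spin adds 215 kJ/mol, giving -336 kJ/mol.
Thus E(LS) − E(HS) = -91 kJ/mol.

-91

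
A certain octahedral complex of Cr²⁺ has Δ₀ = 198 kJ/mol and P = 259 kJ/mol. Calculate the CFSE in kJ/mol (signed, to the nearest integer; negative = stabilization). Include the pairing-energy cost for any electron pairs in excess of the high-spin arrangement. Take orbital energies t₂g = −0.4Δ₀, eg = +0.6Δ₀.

-119

Group 6 minus oxidation state +2 gives a d⁴ configuration for Cr²⁺.
With Δ₀ < P the complex is high-spin.
Filling d⁴ accordingly: t₂g³ eg¹.
Orbital CFSE = -0.6Δ₀ = -0.6 × 198 = -119 kJ/mol.
High-spin has no excess pairs, so no pairing correction applies.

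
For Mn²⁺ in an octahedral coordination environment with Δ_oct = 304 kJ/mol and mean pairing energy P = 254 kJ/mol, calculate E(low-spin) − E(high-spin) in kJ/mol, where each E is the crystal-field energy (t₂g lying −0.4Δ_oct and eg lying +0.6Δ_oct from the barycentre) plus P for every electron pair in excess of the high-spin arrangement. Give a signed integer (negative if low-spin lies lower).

Group 7 minus oxidation state +2 gives a d⁵ configuration for Mn²⁺.
High-spin: t₂g³ eg², CFSE = 0.0Δ_oct = 0 kJ/mol.
Low-spin t₂g⁵ eg⁰ gives -2.0Δ_oct = -608 kJ/mol, but forming 2 extra pairs costs 2P = 508 kJ/mol, so E(LS) = -608 + 508 = -100 kJ/mol.
The difference is -100 − (0) = -100 kJ/mol, so low-spin lies lower.

-100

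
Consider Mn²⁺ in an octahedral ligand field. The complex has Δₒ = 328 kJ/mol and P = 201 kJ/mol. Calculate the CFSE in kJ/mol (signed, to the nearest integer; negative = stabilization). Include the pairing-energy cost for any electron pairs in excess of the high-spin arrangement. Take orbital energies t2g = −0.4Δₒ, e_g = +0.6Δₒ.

Group 7 minus oxidation state +2 gives a d⁵ configuration for Mn²⁺.
Here Δₒ > P (328 > 201), so the low-spin state is favoured.
That gives t2g^5 e_g^0.
Orbital CFSE = -2.0Δₒ = -2.0 × 328 = -656 kJ/mol.
Excess pairs vs high-spin: 2 − 0 = 2; pairing cost = +402 kJ/mol.
Net CFSE = -656 + 402 = -254 kJ/mol.

-254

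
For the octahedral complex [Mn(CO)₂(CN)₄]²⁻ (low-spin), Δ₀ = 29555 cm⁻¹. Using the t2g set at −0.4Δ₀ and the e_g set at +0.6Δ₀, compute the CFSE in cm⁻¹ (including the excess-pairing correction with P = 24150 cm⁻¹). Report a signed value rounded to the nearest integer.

Ligand charges: 2×(+0) from CO and 4×(-1) from CN⁻ sum to -4; with overall charge -2, Mn is +2.
Mn sits in group 7; removing 2 electrons leaves Mn²⁺ with 7 − 2 = 5 d electrons.
Electron filling gives t2g^5 e_g^0.
CFSE(orbital) = 5×(-0.4Δ₀) + 0×(0.6Δ₀) = -2.0Δ₀; with Δ₀ = 29555 cm⁻¹ that is -59110 cm⁻¹.
Relative to high-spin t2g^3 e_g^2 (0 paired), the low-spin configuration has 2 additional pairs, contributing +2 × 24150 = +48300 cm⁻¹.
Combining: -59110 + 48300 = -10810 cm⁻¹.

-10810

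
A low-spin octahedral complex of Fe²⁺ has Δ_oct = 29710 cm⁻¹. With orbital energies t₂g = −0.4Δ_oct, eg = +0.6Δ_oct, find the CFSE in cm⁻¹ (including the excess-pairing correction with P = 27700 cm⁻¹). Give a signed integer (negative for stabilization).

Fe sits in group 8; removing 2 electrons leaves Fe²⁺ with 8 − 2 = 6 d electrons.
Configuration: t₂g⁶ eg⁰.
Orbital CFSE = 6(-0.4) + 0(0.6) = -2.4Δ_oct = -2.4 × 29710 = -71304 cm⁻¹.
Relative to high-spin t₂g⁴ eg² (1 paired), the low-spin configuration has 2 additional pairs, contributing +2 × 27700 = +55400 cm⁻¹.
Overall CFSE = -71304 + 55400 = -15904 cm⁻¹.

-15904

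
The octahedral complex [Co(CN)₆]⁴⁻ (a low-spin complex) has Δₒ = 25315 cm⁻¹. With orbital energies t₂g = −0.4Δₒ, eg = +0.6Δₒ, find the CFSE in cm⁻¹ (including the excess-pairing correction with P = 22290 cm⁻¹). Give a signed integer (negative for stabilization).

Each CN⁻ contributes -1; 6 × (-1) = -6. With overall charge -4, Co is in the +2 oxidation state.
Co is in group 9, so Co²⁺ is d⁷ (9 − 2 = 7).
Configuration: t₂g⁶ eg¹.
The orbital stabilization is -1.8Δₒ = -1.8 × 25315 = -45567 cm⁻¹.
Pairing penalty: 3 pairs vs 2 in the high-spin reference → 1 extra × P = 22290 cm⁻¹.
Overall CFSE = -45567 + 22290 = -23277 cm⁻¹.

-23277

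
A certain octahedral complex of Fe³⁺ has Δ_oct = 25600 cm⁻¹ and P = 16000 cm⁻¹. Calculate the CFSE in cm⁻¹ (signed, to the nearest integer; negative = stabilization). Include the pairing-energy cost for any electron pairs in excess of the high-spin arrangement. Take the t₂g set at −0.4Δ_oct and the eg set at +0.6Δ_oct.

Fe³⁺: group 8, so d-count = 8 − 3 = 5.
Δ_oct > P, so pairing is preferred: the ground state is low-spin.
Filling d⁵ accordingly: t₂g⁵ eg⁰.
Orbital CFSE = -2.0Δ_oct = -2.0 × 25600 = -51200 cm⁻¹.
Excess pairs vs high-spin: 2 − 0 = 2; pairing cost = +32000 cm⁻¹.
Net CFSE = -51200 + 32000 = -19200 cm⁻¹.

-19200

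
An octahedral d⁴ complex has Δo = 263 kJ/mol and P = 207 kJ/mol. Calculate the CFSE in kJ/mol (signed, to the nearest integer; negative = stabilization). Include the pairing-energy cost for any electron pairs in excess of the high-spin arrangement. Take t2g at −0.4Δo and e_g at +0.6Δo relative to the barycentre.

-214

Here Δo > P (263 > 207), so the low-spin state is favoured.
That gives t2g^4 e_g^0.
Orbital CFSE = -1.6Δo = -1.6 × 263 = -421 kJ/mol.
Excess pairs vs high-spin: 1 − 0 = 1; pairing cost = +207 kJ/mol.
Net CFSE = -421 + 207 = -214 kJ/mol.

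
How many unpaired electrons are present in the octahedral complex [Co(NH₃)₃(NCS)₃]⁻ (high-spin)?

3

Ligand charges: 3×(+0) from NH₃ and 3×(-1) from NCS⁻ sum to -3; with overall charge -1, Co is +2.
Co²⁺: group 9, so d-count = 9 − 2 = 7.
Configuration: t2g^5 e_g^2, giving 3 unpaired electrons.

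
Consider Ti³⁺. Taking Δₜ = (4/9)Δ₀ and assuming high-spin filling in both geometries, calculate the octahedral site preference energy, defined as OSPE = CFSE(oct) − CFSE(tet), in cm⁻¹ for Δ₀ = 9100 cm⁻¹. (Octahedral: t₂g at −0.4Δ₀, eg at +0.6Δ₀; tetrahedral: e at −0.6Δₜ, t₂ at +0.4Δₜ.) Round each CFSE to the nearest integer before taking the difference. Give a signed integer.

Ti sits in group 4; removing 3 electrons leaves Ti³⁺ with 4 − 3 = 1 d electrons.
Octahedral high-spin t₂g¹ eg⁰: CFSE = -0.4 × 9100 = -3640 cm⁻¹.
Tetrahedral e¹ t₂⁰ gives -0.6Δₜ = -0.6 × (4/9) × 9100 = -2427 cm⁻¹.
OSPE = -3640 − (-2427) = -1213 cm⁻¹.

-1213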